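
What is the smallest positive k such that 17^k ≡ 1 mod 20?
Powers of 17 mod 20: 17^1≡17, 17^2≡9, 17^3≡13, 17^4≡1. Order = 4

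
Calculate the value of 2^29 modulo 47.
By repeated squaring mod 47: 2^{1}≡2, 2^{2}≡4, 2^{4}≡16, 2^{8}≡21, 2^{16}≡18. Then 2^{29} = 2^{16+8+4+1} ≡ 18 × 21 × 16 × 2 ≡ 17 mod 47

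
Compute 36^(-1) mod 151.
Since 151 is prime, by Fermat 36^(-1) ≡ 36^{149} ≡ 21 mod 151. Verify: 36 × 21 = 756 ≡ 1 mod 151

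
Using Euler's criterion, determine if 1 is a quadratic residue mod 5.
By Euler's criterion: 1^{2} ≡ 1 (mod 5). Since this equals 1, 1 is a QR.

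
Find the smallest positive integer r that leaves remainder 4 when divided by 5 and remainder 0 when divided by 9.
M = 5 × 9 = 45. M₁ = 9, y₁ ≡ 4 mod 5. M₂ = 5, y₂ ≡ 2 mod 9. r = 4×9×4 + 0×5×2 ≡ 9 mod 45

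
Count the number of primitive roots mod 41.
Number of primitive roots mod 41 = φ(p-1) = φ(40) = 16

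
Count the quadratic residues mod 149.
The squaring map on Z_149* is 2-to-1, so there are (148)/2 = 74 QRs.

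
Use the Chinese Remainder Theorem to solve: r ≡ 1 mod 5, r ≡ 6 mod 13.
M = 5 × 13 = 65. M₁ = 13, y₁ ≡ 2 mod 5. M₂ = 5, y₂ ≡ 8 mod 13. r = 1×13×2 + 6×5×8 ≡ 6 mod 65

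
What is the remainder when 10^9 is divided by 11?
By repeated squaring mod 11: 10^{1}≡10, 10^{2}≡1, 10^{4}≡1, 10^{8}≡1. Then 10^{9} = 10^{8+1} ≡ 1 × 10 ≡ 10 mod 11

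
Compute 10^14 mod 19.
By repeated squaring (mod 19): 10^{1}≡10, 10^{2}≡5, 10^{4}≡6, 10^{8}≡17. Then 10^{14} = 10^{8+4+2} ≡ 17 × 6 × 5 ≡ 16 (mod 19)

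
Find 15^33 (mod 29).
Using Fermat: 15^{28} ≡ 1 (mod 29). 33 ≡ 5 (mod 28). So 15^{33} ≡ 15^{5} ≡ 10 (mod 29)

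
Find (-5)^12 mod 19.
By repeated squaring mod 19: (-5)^{1}≡14, (-5)^{2}≡6, (-5)^{4}≡17, (-5)^{8}≡4. Then (-5)^{12} = (-5)^{8+4} ≡ 4 × 17 ≡ 11 mod 19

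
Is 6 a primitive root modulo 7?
6^{2} ≡ 1 (mod 7) and 2 < 6, so ord_7(6) = 2 ≠ 6 and 6 is not a primitive root.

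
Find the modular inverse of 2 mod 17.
Since 17 is prime, by Fermat 2^(-1) ≡ 2^{15} ≡ 9 (mod 17). Verify: 2 × 9 = 18 ≡ 1 (mod 17)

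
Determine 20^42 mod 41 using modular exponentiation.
Using Fermat: 20^{40} ≡ 1 mod 41. 42 ≡ 2 mod 40. So 20^{42} ≡ 20^{2} ≡ 31 mod 41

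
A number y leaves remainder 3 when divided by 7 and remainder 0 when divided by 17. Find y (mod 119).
M = 7 × 17 = 119. M₁ = 17, y₁ ≡ 5 (mod 7). M₂ = 7, y₂ ≡ 5 (mod 17). y = 3×17×5 + 0×7×5 ≡ 17 (mod 119)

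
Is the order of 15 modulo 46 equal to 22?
Powers of 15 mod 46: 15^1≡15, 15^2≡41, 15^3≡17, 15^4≡25, 15^5≡7, 15^6≡13, 15^7≡11, 15^8≡27, 15^9≡37, 15^10≡3, 15^11≡45, 15^12≡31, 15^13≡5, 15^14≡29, 15^15≡21, 15^16≡39, 15^17≡33, 15^18≡35, 15^19≡19, 15^20≡9, 15^21≡43, 15^22≡1. First k with 15^k≡1 is k=22. Yes, ord_46(15) = 22.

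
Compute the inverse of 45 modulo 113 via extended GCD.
Extended GCD: 45(-5) + 113(2) = 1. So 45^(-1) ≡ -5 ≡ 108 mod 113. Verify: 45 × 108 = 4860 ≡ 1 mod 113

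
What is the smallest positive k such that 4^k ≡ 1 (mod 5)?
Powers of 4 mod 5: 4^1≡4, 4^2≡1. Order = 2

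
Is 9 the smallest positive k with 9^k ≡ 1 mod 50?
Powers of 9 mod 50: 9^1≡9, 9^2≡31, 9^3≡29, 9^4≡11, 9^5≡49, 9^6≡41, 9^7≡19, 9^8≡21, 9^9≡39, 9^10≡1. 9^9≡39≢1, so ord ≠ 9. No, the actual order is 10.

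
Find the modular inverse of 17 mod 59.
Since 59 is prime, by Fermat 17^(-1) ≡ 17^{57} ≡ 7 mod 59. Verify: 17 × 7 = 119 ≡ 1 mod 59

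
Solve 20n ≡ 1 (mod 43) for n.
Since 43 is prime, by Fermat 20^(-1) ≡ 20^{41} ≡ 28 (mod 43). Verify: 20 × 28 = 560 ≡ 1 (mod 43)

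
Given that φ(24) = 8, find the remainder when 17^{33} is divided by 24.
By Euler: 17^{8} ≡ 1 mod 24 since gcd(17, 24) = 1. 33 = 4×8 + 1. So 17^{33} ≡ 17^{1} ≡ 17 mod 24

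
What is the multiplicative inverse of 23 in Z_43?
Since 43 is prime, by Fermat 23^(-1) ≡ 23^{41} ≡ 15 mod 43. Verify: 23 × 15 = 345 ≡ 1 mod 43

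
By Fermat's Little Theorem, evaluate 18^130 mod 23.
By Fermat: 18^{22} ≡ 1 (mod 23). 130 = 5×22 + 20. So 18^{130} ≡ 18^{20} ≡ 12 (mod 23)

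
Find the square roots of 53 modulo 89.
The square roots of 53 mod 89 are 26 and 63. Verify: 26² = 676 ≡ 53 mod 89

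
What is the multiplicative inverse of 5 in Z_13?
Since 13 is prime, by Fermat 5^(-1) ≡ 5^{11} ≡ 8 mod 13. Verify: 5 × 8 = 40 ≡ 1 mod 13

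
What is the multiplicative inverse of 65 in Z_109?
Since 109 is prime, by Fermat 65^(-1) ≡ 65^{107} ≡ 52 (mod 109). Verify: 65 × 52 = 3380 ≡ 1 (mod 109)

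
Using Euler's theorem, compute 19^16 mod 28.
By Euler: 19^{12} ≡ 1 mod 28 since gcd(19, 28) = 1. 16 = 1×12 + 4. So 19^{16} ≡ 19^{4} ≡ 9 mod 28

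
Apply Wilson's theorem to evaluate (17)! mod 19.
(18)! = (17)! × (18) ≡ -1 mod 19. So (17)! ≡ -1 × (18)^(-1) ≡ (-1)×(-1) = 1 mod 19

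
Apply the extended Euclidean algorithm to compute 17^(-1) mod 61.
Extended GCD: 17(18) + 61(-5) = 1. So 17^(-1) ≡ 18 mod 61. Verify: 17 × 18 = 306 ≡ 1 mod 61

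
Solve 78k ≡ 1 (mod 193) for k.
Since 193 is prime, by Fermat 78^(-1) ≡ 78^{191} ≡ 146 (mod 193). Verify: 78 × 146 = 11388 ≡ 1 (mod 193)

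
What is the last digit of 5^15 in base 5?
By repeated squaring (mod 5): 5^{1}≡0, 5^{2}≡0, 5^{4}≡0, 5^{8}≡0. Then 5^{15} = 5^{8+4+2+1} ≡ 0 × 0 × 0 × 0 ≡ 0 (mod 5)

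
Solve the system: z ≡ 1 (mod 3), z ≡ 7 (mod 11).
M = 3 × 11 = 33. M₁ = 11, y₁ ≡ 2 (mod 3). M₂ = 3, y₂ ≡ 4 (mod 11). z = 1×11×2 + 7×3×4 ≡ 7 (mod 33)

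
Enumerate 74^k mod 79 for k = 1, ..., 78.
74^1, 74^2, ..., 74^{78} mod 79: [74, 25, 33, 72, 35, 62, 6, 49, 71, 40, 37, 52, 56, 36, 57, 31, 3, 64, 75, 20, 58, 26, 28, 18, 68, 55, 41, 32, 77, 10, 29, 13, 14, 9, 34, 67, 60, 16, 78, 5, 54, 46, 7, 44, 17, 73, 30, 8, 39, 42, 27, 23, 43, 22, 48, 76, 15, 4, 59, 21, 53, 51, 61, 11, 24, 38, 47, 2, 69, 50, 66, 65, 70, 45, 12, 19, 63, 1]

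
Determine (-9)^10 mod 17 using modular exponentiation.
By repeated squaring mod 17: (-9)^{1}≡8, (-9)^{2}≡13, (-9)^{4}≡16, (-9)^{8}≡1. Then (-9)^{10} = (-9)^{8+2} ≡ 1 × 13 ≡ 13 mod 17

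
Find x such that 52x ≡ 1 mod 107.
Since 107 is prime, by Fermat 52^(-1) ≡ 52^{105} ≡ 35 mod 107. Verify: 52 × 35 = 1820 ≡ 1 mod 107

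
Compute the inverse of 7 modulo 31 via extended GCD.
Extended GCD: 7(9) + 31(-2) = 1. So 7^(-1) ≡ 9 (mod 31). Verify: 7 × 9 = 63 ≡ 1 (mod 31)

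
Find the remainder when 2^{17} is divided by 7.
By Fermat: 2^{6} ≡ 1 mod 7. 17 = 2×6 + 5. So 2^{17} ≡ 2^{5} ≡ 4 mod 7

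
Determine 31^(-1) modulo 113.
Since 113 is prime, by Fermat 31^(-1) ≡ 31^{111} ≡ 62 mod 113. Verify: 31 × 62 = 1922 ≡ 1 mod 113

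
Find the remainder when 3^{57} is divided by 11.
By Fermat: 3^{10} ≡ 1 mod 11. 57 = 5×10 + 7. So 3^{57} ≡ 3^{7} ≡ 9 mod 11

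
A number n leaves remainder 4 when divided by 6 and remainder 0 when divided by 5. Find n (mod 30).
M = 6 × 5 = 30. M₁ = 5, y₁ ≡ 5 (mod 6). M₂ = 6, y₂ ≡ 1 (mod 5). n = 4×5×5 + 0×6×1 ≡ 10 (mod 30)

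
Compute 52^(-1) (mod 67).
Since 67 is prime, by Fermat 52^(-1) ≡ 52^{65} ≡ 58 (mod 67). Verify: 52 × 58 = 3016 ≡ 1 (mod 67)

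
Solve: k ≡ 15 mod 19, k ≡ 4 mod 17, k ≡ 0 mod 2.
M = 19 × 17 × 2 = 646. M₁ = 34, y₁ ≡ 14 mod 19. M₂ = 38, y₂ ≡ 13 mod 17. M₃ = 323, y₃ ≡ 1 mod 2. k = 15×34×14 + 4×38×13 + 0×323×1 ≡ 72 mod 646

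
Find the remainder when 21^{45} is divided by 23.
By Fermat: 21^{22} ≡ 1 (mod 23). 45 = 2×22 + 1. So 21^{45} ≡ 21^{1} ≡ 21 (mod 23)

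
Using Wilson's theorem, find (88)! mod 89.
By Wilson's theorem, (88)! ≡ -1 ≡ 88 (mod 89)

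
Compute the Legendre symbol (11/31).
(11/31) = 11^{15} mod 31 = -1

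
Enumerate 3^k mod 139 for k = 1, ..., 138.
3^1, 3^2, ..., 3^{138} mod 139: [3, 9, 27, 81, 104, 34, 102, 28, 84, 113, 61, 44, 132, 118, 76, 89, 128, 106, 40, 120, 82, 107, 43, 129, 109, 49, 8, 24, 72, 77, 92, 137, 133, 121, 85, 116, 70, 71, 74, 83, 110, 52, 17, 51, 14, 42, 126, 100, 22, 66, 59, 38, 114, 64, 53, 20, 60, 41, 123, 91, 134, 124, 94, 4, 12, 36, 108, 46, 138, 136, 130, 112, 58, 35, 105, 37, 111, 55, 26, 78, 95, 7, 21, 63, 50, 11, 33, 99, 19, 57, 32, 96, 10, 30, 90, 131, 115, 67, 62, 47, 2, 6, 18, 54, 23, 69, 68, 65, 56, 29, 87, 122, 88, 125, 97, 13, 39, 117, 73, 80, 101, 25, 75, 86, 119, 79, 98, 16, 48, 5, 15, 45, 135, 127, 103, 31, 93, 1]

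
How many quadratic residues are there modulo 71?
Exactly half the non-zero residues mod a prime are QRs: (71-1)/2 = 35.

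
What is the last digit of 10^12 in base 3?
Using Fermat: 10^{2} ≡ 1 (mod 3). 12 ≡ 0 (mod 2). So 10^{12} ≡ 10^{0} ≡ 1 (mod 3)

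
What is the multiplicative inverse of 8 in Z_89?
Since 89 is prime, by Fermat 8^(-1) ≡ 8^{87} ≡ 78 mod 89. Verify: 8 × 78 = 624 ≡ 1 mod 89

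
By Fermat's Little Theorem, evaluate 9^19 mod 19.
By Fermat: 9^{18} ≡ 1 mod 19. So 9^{19} = 9^{18} · 9^{1} ≡ 9^{1} ≡ 9 mod 19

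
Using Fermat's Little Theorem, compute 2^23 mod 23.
By Fermat: 2^{22} ≡ 1 (mod 23). So 2^{23} = 2^{22} · 2^{1} ≡ 2^{1} ≡ 2 (mod 23)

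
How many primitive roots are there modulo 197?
A prime p has φ(p-1) primitive roots; here φ(196) = 84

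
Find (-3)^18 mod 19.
Using Fermat: (-3)^{18} ≡ 1 mod 19. 18 ≡ 0 mod 18. So (-3)^{18} ≡ (-3)^{0} ≡ 1 mod 19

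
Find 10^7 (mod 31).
By repeated squaring (mod 31): 10^{1}≡10, 10^{2}≡7, 10^{4}≡18. Then 10^{7} = 10^{4+2+1} ≡ 18 × 7 × 10 ≡ 20 (mod 31)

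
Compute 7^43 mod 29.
Using Fermat: 7^{28} ≡ 1 (mod 29). 43 ≡ 15 (mod 28). So 7^{43} ≡ 7^{15} ≡ 7 (mod 29)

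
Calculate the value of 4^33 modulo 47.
By repeated squaring mod 47: 4^{1}≡4, 4^{2}≡16, 4^{4}≡21, 4^{8}≡18, 4^{16}≡42, 4^{32}≡25. Then 4^{33} = 4^{32+1} ≡ 25 × 4 ≡ 6 mod 47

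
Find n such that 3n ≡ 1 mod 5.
Since 5 is prime, by Fermat 3^(-1) ≡ 3^{3} ≡ 2 mod 5. Verify: 3 × 2 = 6 ≡ 1 mod 5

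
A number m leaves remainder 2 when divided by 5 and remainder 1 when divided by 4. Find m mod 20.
M = 5 × 4 = 20. M₁ = 4, y₁ ≡ 4 mod 5. M₂ = 5, y₂ ≡ 1 mod 4. m = 2×4×4 + 1×5×1 ≡ 17 mod 20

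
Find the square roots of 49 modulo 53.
The square roots of 49 mod 53 are 46 and 7. Verify: 46² = 2116 ≡ 49 (mod 53)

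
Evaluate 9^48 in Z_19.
Using Fermat: 9^{18} ≡ 1 (mod 19). 48 ≡ 12 (mod 18). So 9^{48} ≡ 9^{12} ≡ 7 (mod 19)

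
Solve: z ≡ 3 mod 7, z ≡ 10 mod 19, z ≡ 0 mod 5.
M = 7 × 19 × 5 = 665. M₁ = 95, y₁ ≡ 2 mod 7. M₂ = 35, y₂ ≡ 6 mod 19. M₃ = 133, y₃ ≡ 2 mod 5. z = 3×95×2 + 10×35×6 + 0×133×2 ≡ 10 mod 665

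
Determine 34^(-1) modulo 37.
Since 37 is prime, by Fermat 34^(-1) ≡ 34^{35} ≡ 12 (mod 37). Verify: 34 × 12 = 408 ≡ 1 (mod 37)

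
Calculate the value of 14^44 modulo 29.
Using Fermat: 14^{28} ≡ 1 mod 29. 44 ≡ 16 mod 28. So 14^{44} ≡ 14^{16} ≡ 7 mod 29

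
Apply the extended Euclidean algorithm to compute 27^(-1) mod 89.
Extended GCD: 27(33) + 89(-10) = 1. So 27^(-1) ≡ 33 mod 89. Verify: 27 × 33 = 891 ≡ 1 mod 89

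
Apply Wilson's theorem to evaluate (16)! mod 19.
(18)! = (16)! × (17) × (18) ≡ -1 (mod 19). So (16)! ≡ -1 × [(18)(17)]^(-1) ≡ 9 (mod 19)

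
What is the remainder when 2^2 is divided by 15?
2^{2} = 4 ≡ 4 mod 15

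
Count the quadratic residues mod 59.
Exactly half the non-zero residues mod a prime are QRs: (59-1)/2 = 29.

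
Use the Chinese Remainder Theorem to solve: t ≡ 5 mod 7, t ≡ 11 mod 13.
M = 7 × 13 = 91. M₁ = 13, y₁ ≡ 6 mod 7. M₂ = 7, y₂ ≡ 2 mod 13. t = 5×13×6 + 11×7×2 ≡ 89 mod 91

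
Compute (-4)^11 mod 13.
By repeated squaring (mod 13): (-4)^{1}≡9, (-4)^{2}≡3, (-4)^{4}≡9, (-4)^{8}≡3. Then (-4)^{11} = (-4)^{8+2+1} ≡ 3 × 3 × 9 ≡ 3 (mod 13)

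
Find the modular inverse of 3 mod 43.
Since 43 is prime, by Fermat 3^(-1) ≡ 3^{41} ≡ 29 mod 43. Verify: 3 × 29 = 87 ≡ 1 mod 43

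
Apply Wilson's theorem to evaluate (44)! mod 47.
(46)! = (44)! × (45) × (46) ≡ -1 mod 47. So (44)! ≡ -1 × [(46)(45)]^(-1) ≡ 23 mod 47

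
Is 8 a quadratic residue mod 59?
By Euler's criterion: 8^{29} ≡ 58 mod 59. Since this equals -1 (≡ 58), 8 is not a QR.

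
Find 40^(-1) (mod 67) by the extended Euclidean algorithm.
Extended GCD: 40(-5) + 67(3) = 1. So 40^(-1) ≡ -5 ≡ 62 (mod 67). Verify: 40 × 62 = 2480 ≡ 1 (mod 67)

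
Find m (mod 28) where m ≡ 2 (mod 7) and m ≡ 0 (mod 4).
M = 7 × 4 = 28. M₁ = 4, y₁ ≡ 2 (mod 7). M₂ = 7, y₂ ≡ 3 (mod 4). m = 2×4×2 + 0×7×3 ≡ 16 (mod 28)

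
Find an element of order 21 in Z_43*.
9 has order 21 mod 43 since 9^{21} ≡ 1 mod 43 and no smaller power works.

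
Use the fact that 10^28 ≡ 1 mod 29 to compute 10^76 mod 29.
By Fermat: 10^{28} ≡ 1 mod 29. 76 = 2×28 + 20. So 10^{76} ≡ 10^{20} ≡ 7 mod 29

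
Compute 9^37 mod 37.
Using Fermat: 9^{36} ≡ 1 mod 37. 37 ≡ 1 mod 36. So 9^{37} ≡ 9^{1} ≡ 9 mod 37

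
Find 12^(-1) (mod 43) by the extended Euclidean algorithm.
Extended GCD: 12(18) + 43(-5) = 1. So 12^(-1) ≡ 18 (mod 43). Verify: 12 × 18 = 216 ≡ 1 (mod 43)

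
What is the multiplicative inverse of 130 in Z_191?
Since 191 is prime, by Fermat 130^(-1) ≡ 130^{189} ≡ 72 (mod 191). Verify: 130 × 72 = 9360 ≡ 1 (mod 191)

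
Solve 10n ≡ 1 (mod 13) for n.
Since 13 is prime, by Fermat 10^(-1) ≡ 10^{11} ≡ 4 (mod 13). Verify: 10 × 4 = 40 ≡ 1 (mod 13)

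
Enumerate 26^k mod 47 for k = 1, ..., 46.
26^1, 26^2, ..., 26^{46} mod 47: [26, 18, 45, 42, 11, 4, 10, 25, 39, 27, 44, 16, 40, 6, 15, 14, 35, 17, 19, 24, 13, 9, 46, 21, 29, 2, 5, 36, 43, 37, 22, 8, 20, 3, 31, 7, 41, 32, 33, 12, 30, 28, 23, 34, 38, 1]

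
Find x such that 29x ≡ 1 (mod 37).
Since 37 is prime, by Fermat 29^(-1) ≡ 29^{35} ≡ 23 (mod 37). Verify: 29 × 23 = 667 ≡ 1 (mod 37)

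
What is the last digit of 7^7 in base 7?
By repeated squaring mod 7: 7^{1}≡0, 7^{2}≡0, 7^{4}≡0. Then 7^{7} = 7^{4+2+1} ≡ 0 × 0 × 0 ≡ 0 mod 7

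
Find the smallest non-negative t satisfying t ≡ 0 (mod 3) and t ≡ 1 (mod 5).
M = 3 × 5 = 15. M₁ = 5, y₁ ≡ 2 (mod 3). M₂ = 3, y₂ ≡ 2 (mod 5). t = 0×5×2 + 1×3×2 ≡ 6 (mod 15)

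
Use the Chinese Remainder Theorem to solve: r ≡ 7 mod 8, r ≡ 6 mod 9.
M = 8 × 9 = 72. M₁ = 9, y₁ ≡ 1 mod 8. M₂ = 8, y₂ ≡ 8 mod 9. r = 7×9×1 + 6×8×8 ≡ 15 mod 72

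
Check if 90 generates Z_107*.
90^{53} ≡ 1 mod 107 and 53 < 106, so ord_107(90) = 53 ≠ 106 and 90 is not a primitive root.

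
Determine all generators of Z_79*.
There are φ(78) = 24 primitive roots mod 79: {3, 6, 7, 28, 29, 30, 34, 35, 37, 39, 43, 47, 48, 53, 54, 59, 60, 63, 66, 68, 70, 74, 75, 77}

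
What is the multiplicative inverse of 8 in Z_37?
Since 37 is prime, by Fermat 8^(-1) ≡ 8^{35} ≡ 14 (mod 37). Verify: 8 × 14 = 112 ≡ 1 (mod 37)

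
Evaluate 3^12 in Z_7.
Using Fermat: 3^{6} ≡ 1 mod 7. 12 ≡ 0 mod 6. So 3^{12} ≡ 3^{0} ≡ 1 mod 7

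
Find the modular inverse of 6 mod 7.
Since 7 is prime, by Fermat 6^(-1) ≡ 6^{5} ≡ 6 (mod 7). Verify: 6 × 6 = 36 ≡ 1 (mod 7)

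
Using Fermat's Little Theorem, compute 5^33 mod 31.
By Fermat: 5^{30} ≡ 1 (mod 31). So 5^{33} = 5^{30} · 5^{3} ≡ 5^{3} ≡ 1 (mod 31)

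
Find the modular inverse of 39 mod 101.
Since 101 is prime, by Fermat 39^(-1) ≡ 39^{99} ≡ 57 (mod 101). Verify: 39 × 57 = 2223 ≡ 1 (mod 101)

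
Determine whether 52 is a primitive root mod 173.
52^{43} ≡ 1 mod 173 and 43 < 172, so ord_173(52) = 43 ≠ 172 and 52 is not a primitive root.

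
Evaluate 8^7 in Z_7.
Using Fermat: 8^{6} ≡ 1 mod 7. 7 ≡ 1 mod 6. So 8^{7} ≡ 8^{1} ≡ 1 mod 7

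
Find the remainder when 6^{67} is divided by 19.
By Fermat: 6^{18} ≡ 1 mod 19. 67 = 3×18 + 13. So 6^{67} ≡ 6^{13} ≡ 4 mod 19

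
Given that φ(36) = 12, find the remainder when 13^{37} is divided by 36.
By Euler: 13^{12} ≡ 1 mod 36 since gcd(13, 36) = 1. 37 = 3×12 + 1. So 13^{37} ≡ 13^{1} ≡ 13 mod 36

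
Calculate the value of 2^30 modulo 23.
Using Fermat: 2^{22} ≡ 1 mod 23. 30 ≡ 8 mod 22. So 2^{30} ≡ 2^{8} ≡ 3 mod 23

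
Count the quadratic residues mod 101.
Exactly half the non-zero residues mod a prime are QRs: (101-1)/2 = 50.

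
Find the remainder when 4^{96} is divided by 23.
By Fermat: 4^{22} ≡ 1 (mod 23). 96 = 4×22 + 8. So 4^{96} ≡ 4^{8} ≡ 9 (mod 23)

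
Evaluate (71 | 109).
(71/109) = 71^{54} mod 109 = 1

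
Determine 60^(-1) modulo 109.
Since 109 is prime, by Fermat 60^(-1) ≡ 60^{107} ≡ 20 mod 109. Verify: 60 × 20 = 1200 ≡ 1 mod 109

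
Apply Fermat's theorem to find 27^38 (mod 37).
By Fermat: 27^{36} ≡ 1 (mod 37). So 27^{38} = 27^{36} · 27^{2} ≡ 27^{2} ≡ 26 (mod 37)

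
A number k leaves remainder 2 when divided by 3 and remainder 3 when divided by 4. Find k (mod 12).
M = 3 × 4 = 12. M₁ = 4, y₁ ≡ 1 (mod 3). M₂ = 3, y₂ ≡ 3 (mod 4). k = 2×4×1 + 3×3×3 ≡ 11 (mod 12)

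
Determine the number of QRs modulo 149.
The squaring map on Z_149* is 2-to-1, so there are (148)/2 = 74 QRs.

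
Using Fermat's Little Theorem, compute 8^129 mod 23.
By Fermat: 8^{22} ≡ 1 (mod 23). 129 = 5×22 + 19. So 8^{129} ≡ 8^{19} ≡ 4 (mod 23)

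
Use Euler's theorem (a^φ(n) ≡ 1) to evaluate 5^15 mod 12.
By Euler: 5^{4} ≡ 1 (mod 12) since gcd(5, 12) = 1. 15 = 3×4 + 3. So 5^{15} ≡ 5^{3} ≡ 5 (mod 12)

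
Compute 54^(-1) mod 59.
Since 59 is prime, by Fermat 54^(-1) ≡ 54^{57} ≡ 47 mod 59. Verify: 54 × 47 = 2538 ≡ 1 mod 59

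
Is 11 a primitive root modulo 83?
11^{41} ≡ 1 mod 83 and 41 < 82, so ord_83(11) = 41 ≠ 82 and 11 is not a primitive root.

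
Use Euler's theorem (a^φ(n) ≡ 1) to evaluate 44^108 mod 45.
By Euler: 44^{24} ≡ 1 mod 45 since gcd(44, 45) = 1. 108 = 4×24 + 12. So 44^{108} ≡ 44^{12} ≡ 1 mod 45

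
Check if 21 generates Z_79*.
21^{13} ≡ 1 mod 79 and 13 < 78, so ord_79(21) = 13 ≠ 78 and 21 is not a primitive root.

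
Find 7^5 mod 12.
By repeated squaring mod 12: 7^{1}≡7, 7^{2}≡1, 7^{4}≡1. Then 7^{5} = 7^{4+1} ≡ 1 × 7 ≡ 7 mod 12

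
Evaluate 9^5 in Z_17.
By repeated squaring mod 17: 9^{1}≡9, 9^{2}≡13, 9^{4}≡16. Then 9^{5} = 9^{4+1} ≡ 16 × 9 ≡ 8 mod 17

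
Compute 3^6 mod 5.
Using Fermat: 3^{4} ≡ 1 (mod 5). 6 ≡ 2 (mod 4). So 3^{6} ≡ 3^{2} ≡ 4 (mod 5)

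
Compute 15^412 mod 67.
Using Fermat: 15^{66} ≡ 1 mod 67. 412 ≡ 16 mod 66. So 15^{412} ≡ 15^{16} ≡ 64 mod 67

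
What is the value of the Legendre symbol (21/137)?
(21/137) = 21^{68} mod 137 = -1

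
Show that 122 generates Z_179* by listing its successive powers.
122^1, 122^2, ..., 122^{178} mod 179: [122, 27, 72, 13, 154, 172, 41, 169, 33, 88, 175, 49, 71, 70, 127, 100, 28, 15, 40, 47, 6, 16, 162, 74, 78, 29, 137, 67, 119, 19, 170, 155, 115, 68, 62, 46, 63, 168, 90, 61, 103, 36, 96, 77, 86, 110, 174, 106, 44, 177, 114, 125, 35, 153, 50, 14, 97, 20, 113, 3, 8, 81, 37, 39, 104, 158, 123, 149, 99, 85, 167, 147, 34, 31, 23, 121, 84, 45, 120, 141, 18, 48, 128, 43, 55, 87, 53, 22, 178, 57, 152, 107, 166, 25, 7, 138, 10, 146, 91, 4, 130, 108, 109, 52, 79, 151, 164, 139, 132, 173, 163, 17, 105, 101, 150, 42, 112, 60, 160, 9, 24, 64, 111, 117, 133, 116, 11, 89, 118, 76, 143, 83, 102, 93, 69, 5, 73, 135, 2, 65, 54, 144, 26, 129, 165, 82, 159, 66, 176, 171, 98, 142, 140, 75, 21, 56, 30, 80, 94, 12, 32, 145, 148, 156, 58, 95, 134, 59, 38, 161, 131, 51, 136, 124, 92, 126, 157, 1]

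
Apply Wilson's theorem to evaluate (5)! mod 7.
(6)! = (5)! × (6) ≡ -1 mod 7. So (5)! ≡ -1 × (6)^(-1) ≡ (-1)×(-1) = 1 mod 7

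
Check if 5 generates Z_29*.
5^{14} ≡ 1 (mod 29) and 14 < 28, so ord_29(5) = 14 ≠ 28 and 5 is not a primitive root.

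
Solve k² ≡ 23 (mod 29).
The square roots of 23 mod 29 are 20 and 9. Verify: 20² = 400 ≡ 23 (mod 29)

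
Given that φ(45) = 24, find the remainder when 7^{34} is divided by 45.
By Euler: 7^{24} ≡ 1 (mod 45) since gcd(7, 45) = 1. 34 = 1×24 + 10. So 7^{34} ≡ 7^{10} ≡ 34 (mod 45)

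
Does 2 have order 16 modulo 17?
2^{8} ≡ 1 mod 17 and 8 < 16, so ord_17(2) = 8 ≠ 16 and 2 is not a primitive root.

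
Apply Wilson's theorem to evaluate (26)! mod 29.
(28)! = (26)! × (27) × (28) ≡ -1 mod 29. So (26)! ≡ -1 × [(28)(27)]^(-1) ≡ 14 mod 29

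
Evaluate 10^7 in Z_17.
By repeated squaring mod 17: 10^{1}≡10, 10^{2}≡15, 10^{4}≡4. Then 10^{7} = 10^{4+2+1} ≡ 4 × 15 × 10 ≡ 5 mod 17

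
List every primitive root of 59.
There are φ(58) = 28 primitive roots mod 59: {2, 6, 8, 10, 11, 13, 14, 18, 23, 24, 30, 31, 32, 33, 34, 37, 38, 39, 40, 42, 43, 44, 47, 50, 52, 54, 55, 56}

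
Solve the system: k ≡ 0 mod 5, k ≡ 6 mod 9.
M = 5 × 9 = 45. M₁ = 9, y₁ ≡ 4 mod 5. M₂ = 5, y₂ ≡ 2 mod 9. k = 0×9×4 + 6×5×2 ≡ 15 mod 45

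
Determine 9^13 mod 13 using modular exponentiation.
Using Fermat: 9^{12} ≡ 1 (mod 13). 13 ≡ 1 (mod 12). So 9^{13} ≡ 9^{1} ≡ 9 (mod 13)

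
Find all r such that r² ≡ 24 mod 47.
The square roots of 24 mod 47 are 27 and 20. Verify: 27² = 729 ≡ 24 mod 47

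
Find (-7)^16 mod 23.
By repeated squaring mod 23: (-7)^{1}≡16, (-7)^{2}≡3, (-7)^{4}≡9, (-7)^{8}≡12, (-7)^{16}≡6. So (-7)^{16} ≡ 6 mod 23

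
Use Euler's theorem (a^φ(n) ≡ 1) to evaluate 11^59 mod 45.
By Euler: 11^{24} ≡ 1 mod 45 since gcd(11, 45) = 1. 59 = 2×24 + 11. So 11^{59} ≡ 11^{11} ≡ 41 mod 45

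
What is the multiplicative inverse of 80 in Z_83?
Since 83 is prime, by Fermat 80^(-1) ≡ 80^{81} ≡ 55 mod 83. Verify: 80 × 55 = 4400 ≡ 1 mod 83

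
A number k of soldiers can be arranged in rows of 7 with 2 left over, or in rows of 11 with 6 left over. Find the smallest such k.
M = 7 × 11 = 77. M₁ = 11, y₁ ≡ 2 mod 7. M₂ = 7, y₂ ≡ 8 mod 11. k = 2×11×2 + 6×7×8 ≡ 72 mod 77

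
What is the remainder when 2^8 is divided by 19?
By repeated squaring (mod 19): 2^{1}≡2, 2^{2}≡4, 2^{4}≡16, 2^{8}≡9. So 2^{8} ≡ 9 (mod 19)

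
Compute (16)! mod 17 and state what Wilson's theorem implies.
(16)! mod 17 = 16. Since this equals -1 mod 17, Wilson confirms 17 is prime.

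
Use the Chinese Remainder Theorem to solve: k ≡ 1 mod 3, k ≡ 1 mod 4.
M = 3 × 4 = 12. M₁ = 4, y₁ ≡ 1 mod 3. M₂ = 3, y₂ ≡ 3 mod 4. k = 1×4×1 + 1×3×3 ≡ 1 mod 12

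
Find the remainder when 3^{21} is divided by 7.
By Fermat: 3^{6} ≡ 1 (mod 7). 21 = 3×6 + 3. So 3^{21} ≡ 3^{3} ≡ 6 (mod 7)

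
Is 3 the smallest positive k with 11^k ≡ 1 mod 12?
Powers of 11 mod 12: 11^1≡11, 11^2≡1. Already 11^2≡1, so the order is 2 < 3. No, the actual order is 2.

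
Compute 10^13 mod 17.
By repeated squaring mod 17: 10^{1}≡10, 10^{2}≡15, 10^{4}≡4, 10^{8}≡16. Then 10^{13} = 10^{8+4+1} ≡ 16 × 4 × 10 ≡ 11 mod 17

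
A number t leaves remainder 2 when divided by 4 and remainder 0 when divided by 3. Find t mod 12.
M = 4 × 3 = 12. M₁ = 3, y₁ ≡ 3 mod 4. M₂ = 4, y₂ ≡ 1 mod 3. t = 2×3×3 + 0×4×1 ≡ 6 mod 12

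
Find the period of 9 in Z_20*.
Powers of 9 mod 20: 9^1≡9, 9^2≡1. So the order of 9 is 2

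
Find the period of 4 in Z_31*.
Powers of 4 mod 31: 4^1≡4, 4^2≡16, 4^3≡2, 4^4≡8, 4^5≡1. Order = 5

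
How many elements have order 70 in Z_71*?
A prime p has φ(p-1) primitive roots; here φ(70) = 24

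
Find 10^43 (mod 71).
By repeated squaring (mod 71): 10^{1}≡10, 10^{2}≡29, 10^{4}≡60, 10^{8}≡50, 10^{16}≡15, 10^{32}≡12. Then 10^{43} = 10^{32+8+2+1} ≡ 12 × 50 × 29 × 10 ≡ 50 (mod 71)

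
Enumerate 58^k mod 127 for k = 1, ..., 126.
58^1, 58^2, ..., 58^{126} mod 127: [58, 62, 40, 34, 67, 76, 90, 13, 119, 44, 12, 61, 109, 99, 27, 42, 23, 64, 29, 31, 20, 17, 97, 38, 45, 70, 123, 22, 6, 94, 118, 113, 77, 21, 75, 32, 78, 79, 10, 72, 112, 19, 86, 35, 125, 11, 3, 47, 59, 120, 102, 74, 101, 16, 39, 103, 5, 36, 56, 73, 43, 81, 126, 69, 65, 87, 93, 60, 51, 37, 114, 8, 83, 115, 66, 18, 28, 100, 85, 104, 63, 98, 96, 107, 110, 30, 89, 82, 57, 4, 105, 121, 33, 9, 14, 50, 106, 52, 95, 49, 48, 117, 55, 15, 108, 41, 92, 2, 116, 124, 80, 68, 7, 25, 53, 26, 111, 88, 24, 122, 91, 71, 54, 84, 46, 1]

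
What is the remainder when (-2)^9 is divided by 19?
By repeated squaring mod 19: (-2)^{1}≡17, (-2)^{2}≡4, (-2)^{4}≡16, (-2)^{8}≡9. Then (-2)^{9} = (-2)^{8+1} ≡ 9 × 17 ≡ 1 mod 19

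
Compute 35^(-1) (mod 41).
Since 41 is prime, by Fermat 35^(-1) ≡ 35^{39} ≡ 34 (mod 41). Verify: 35 × 34 = 1190 ≡ 1 (mod 41)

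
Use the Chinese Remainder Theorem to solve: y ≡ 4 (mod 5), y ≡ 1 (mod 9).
M = 5 × 9 = 45. M₁ = 9, y₁ ≡ 4 (mod 5). M₂ = 5, y₂ ≡ 2 (mod 9). y = 4×9×4 + 1×5×2 ≡ 19 (mod 45)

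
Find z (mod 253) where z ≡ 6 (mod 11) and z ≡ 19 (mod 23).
M = 11 × 23 = 253. M₁ = 23, y₁ ≡ 1 (mod 11). M₂ = 11, y₂ ≡ 21 (mod 23). z = 6×23×1 + 19×11×21 ≡ 226 (mod 253)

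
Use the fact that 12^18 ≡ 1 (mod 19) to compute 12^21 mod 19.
By Fermat: 12^{18} ≡ 1 (mod 19). So 12^{21} = 12^{18} · 12^{3} ≡ 12^{3} ≡ 18 (mod 19)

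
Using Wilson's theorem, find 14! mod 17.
(16)! = (14)! × (15) × (16) ≡ -1 (mod 17). So (14)! ≡ -1 × [(16)(15)]^(-1) ≡ 8 (mod 17)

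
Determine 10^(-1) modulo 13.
Since 13 is prime, by Fermat 10^(-1) ≡ 10^{11} ≡ 4 (mod 13). Verify: 10 × 4 = 40 ≡ 1 (mod 13)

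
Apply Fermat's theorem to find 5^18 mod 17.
By Fermat: 5^{16} ≡ 1 mod 17. So 5^{18} = 5^{16} · 5^{2} ≡ 5^{2} ≡ 8 mod 17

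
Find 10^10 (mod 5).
By repeated squaring (mod 5): 10^{1}≡0, 10^{2}≡0, 10^{4}≡0, 10^{8}≡0. Then 10^{10} = 10^{8+2} ≡ 0 × 0 ≡ 0 (mod 5)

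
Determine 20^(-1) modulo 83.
Since 83 is prime, by Fermat 20^(-1) ≡ 20^{81} ≡ 54 (mod 83). Verify: 20 × 54 = 1080 ≡ 1 (mod 83)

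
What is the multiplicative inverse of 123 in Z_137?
Since 137 is prime, by Fermat 123^(-1) ≡ 123^{135} ≡ 88 mod 137. Verify: 123 × 88 = 10824 ≡ 1 mod 137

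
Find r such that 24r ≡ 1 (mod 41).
Since 41 is prime, by Fermat 24^(-1) ≡ 24^{39} ≡ 12 (mod 41). Verify: 24 × 12 = 288 ≡ 1 (mod 41)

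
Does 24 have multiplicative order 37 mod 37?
Powers of 24 mod 37: 24^1≡24, 24^2≡21, 24^3≡23, 24^4≡34, 24^5≡2, 24^6≡11, 24^7≡5, 24^8≡9, 24^9≡31, 24^10≡4, 24^11≡22, 24^12≡10, 24^13≡18, 24^14≡25, 24^15≡8, 24^16≡7, 24^17≡20, 24^18≡36, 24^19≡13, 24^20≡16, 24^21≡14, 24^22≡3, 24^23≡35, 24^24≡26, 24^25≡32, 24^26≡28, 24^27≡6, 24^28≡33, 24^29≡15, 24^30≡27, 24^31≡19, 24^32≡12, 24^33≡29, 24^34≡30, 24^35≡17, 24^36≡1. Already 24^36≡1, so the order is 36 < 37. No, the actual order is 36.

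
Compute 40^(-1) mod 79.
Since 79 is prime, by Fermat 40^(-1) ≡ 40^{77} ≡ 2 mod 79. Verify: 40 × 2 = 80 ≡ 1 mod 79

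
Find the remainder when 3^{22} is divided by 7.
By Fermat: 3^{6} ≡ 1 (mod 7). 22 = 3×6 + 4. So 3^{22} ≡ 3^{4} ≡ 4 (mod 7)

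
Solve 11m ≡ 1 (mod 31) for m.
Since 31 is prime, by Fermat 11^(-1) ≡ 11^{29} ≡ 17 (mod 31). Verify: 11 × 17 = 187 ≡ 1 (mod 31)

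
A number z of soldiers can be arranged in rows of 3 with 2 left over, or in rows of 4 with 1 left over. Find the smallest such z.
M = 3 × 4 = 12. M₁ = 4, y₁ ≡ 1 (mod 3). M₂ = 3, y₂ ≡ 3 (mod 4). z = 2×4×1 + 1×3×3 ≡ 5 (mod 12)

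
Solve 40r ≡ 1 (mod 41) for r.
Since 41 is prime, by Fermat 40^(-1) ≡ 40^{39} ≡ 40 (mod 41). Verify: 40 × 40 = 1600 ≡ 1 (mod 41)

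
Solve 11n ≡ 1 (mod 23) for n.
Since 23 is prime, by Fermat 11^(-1) ≡ 11^{21} ≡ 21 (mod 23). Verify: 11 × 21 = 231 ≡ 1 (mod 23)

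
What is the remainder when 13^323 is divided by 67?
Using Fermat: 13^{66} ≡ 1 (mod 67). 323 ≡ 59 (mod 66). So 13^{323} ≡ 13^{59} ≡ 34 (mod 67)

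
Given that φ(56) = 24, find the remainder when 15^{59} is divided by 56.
By Euler: 15^{24} ≡ 1 mod 56 since gcd(15, 56) = 1. 59 = 2×24 + 11. So 15^{59} ≡ 15^{11} ≡ 15 mod 56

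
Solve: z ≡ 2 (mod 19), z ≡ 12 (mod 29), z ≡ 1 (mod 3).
M = 19 × 29 × 3 = 1653. M₁ = 87, y₁ ≡ 7 (mod 19). M₂ = 57, y₂ ≡ 28 (mod 29). M₃ = 551, y₃ ≡ 2 (mod 3). z = 2×87×7 + 12×57×28 + 1×551×2 ≡ 1636 (mod 1653)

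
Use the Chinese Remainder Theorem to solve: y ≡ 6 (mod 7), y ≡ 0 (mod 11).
M = 7 × 11 = 77. M₁ = 11, y₁ ≡ 2 (mod 7). M₂ = 7, y₂ ≡ 8 (mod 11). y = 6×11×2 + 0×7×8 ≡ 55 (mod 77)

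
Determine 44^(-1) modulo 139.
Since 139 is prime, by Fermat 44^(-1) ≡ 44^{137} ≡ 79 (mod 139). Verify: 44 × 79 = 3476 ≡ 1 (mod 139)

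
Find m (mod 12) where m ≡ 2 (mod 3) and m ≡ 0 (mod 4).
M = 3 × 4 = 12. M₁ = 4, y₁ ≡ 1 (mod 3). M₂ = 3, y₂ ≡ 3 (mod 4). m = 2×4×1 + 0×3×3 ≡ 8 (mod 12)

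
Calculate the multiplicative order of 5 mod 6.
Powers of 5 mod 6: 5^1≡5, 5^2≡1. So the order of 5 is 2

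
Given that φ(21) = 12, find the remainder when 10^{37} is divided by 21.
By Euler: 10^{12} ≡ 1 mod 21 since gcd(10, 21) = 1. 37 = 3×12 + 1. So 10^{37} ≡ 10^{1} ≡ 10 mod 21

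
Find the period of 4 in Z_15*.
Powers of 4 mod 15: 4^1≡4, 4^2≡1. ord_15(4) = 2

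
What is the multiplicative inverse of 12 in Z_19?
Since 19 is prime, by Fermat 12^(-1) ≡ 12^{17} ≡ 8 (mod 19). Verify: 12 × 8 = 96 ≡ 1 (mod 19)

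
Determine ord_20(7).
Powers of 7 mod 20: 7^1≡7, 7^2≡9, 7^3≡3, 7^4≡1. ord_20(7) = 4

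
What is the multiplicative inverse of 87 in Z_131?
Since 131 is prime, by Fermat 87^(-1) ≡ 87^{129} ≡ 128 mod 131. Verify: 87 × 128 = 11136 ≡ 1 mod 131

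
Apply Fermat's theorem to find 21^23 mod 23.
By Fermat: 21^{22} ≡ 1 mod 23. So 21^{23} = 21^{22} · 21^{1} ≡ 21^{1} ≡ 21 mod 23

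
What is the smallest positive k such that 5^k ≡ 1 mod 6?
Powers of 5 mod 6: 5^1≡5, 5^2≡1. So the order of 5 is 2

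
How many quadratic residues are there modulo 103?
For prime 103, there are (p-1)/2 = (103-1)/2 = 51 quadratic residues (excluding 0).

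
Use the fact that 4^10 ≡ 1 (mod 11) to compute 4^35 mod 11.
By Fermat: 4^{10} ≡ 1 (mod 11). 35 = 3×10 + 5. So 4^{35} ≡ 4^{5} ≡ 1 (mod 11)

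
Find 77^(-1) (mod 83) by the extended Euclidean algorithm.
Extended GCD: 77(-14) + 83(13) = 1. So 77^(-1) ≡ -14 ≡ 69 (mod 83). Verify: 77 × 69 = 5313 ≡ 1 (mod 83)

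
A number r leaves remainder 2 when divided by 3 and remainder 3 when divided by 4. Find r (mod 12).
M = 3 × 4 = 12. M₁ = 4, y₁ ≡ 1 (mod 3). M₂ = 3, y₂ ≡ 3 (mod 4). r = 2×4×1 + 3×3×3 ≡ 11 (mod 12)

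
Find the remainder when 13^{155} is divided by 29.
By Fermat: 13^{28} ≡ 1 (mod 29). 155 = 5×28 + 15. So 13^{155} ≡ 13^{15} ≡ 13 (mod 29)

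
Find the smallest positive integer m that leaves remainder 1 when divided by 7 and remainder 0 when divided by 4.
M = 7 × 4 = 28. M₁ = 4, y₁ ≡ 2 (mod 7). M₂ = 7, y₂ ≡ 3 (mod 4). m = 1×4×2 + 0×7×3 ≡ 8 (mod 28)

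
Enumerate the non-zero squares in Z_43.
Squares in Z_43*: {1, 4, 6, 9, 10, 11, 13, 14, 15, 16, 17, 21, 23, 24, 25, 31, 35, 36, 38, 40, 41}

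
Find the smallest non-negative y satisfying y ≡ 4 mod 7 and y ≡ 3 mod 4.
M = 7 × 4 = 28. M₁ = 4, y₁ ≡ 2 mod 7. M₂ = 7, y₂ ≡ 3 mod 4. y = 4×4×2 + 3×7×3 ≡ 11 mod 28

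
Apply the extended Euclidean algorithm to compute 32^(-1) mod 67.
Extended GCD: 32(-23) + 67(11) = 1. So 32^(-1) ≡ -23 ≡ 44 (mod 67). Verify: 32 × 44 = 1408 ≡ 1 (mod 67)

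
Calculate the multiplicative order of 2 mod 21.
Powers of 2 mod 21: 2^1≡2, 2^2≡4, 2^3≡8, 2^4≡16, 2^5≡11, 2^6≡1. Order = 6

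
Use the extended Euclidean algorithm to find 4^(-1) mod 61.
Extended GCD: 4(-15) + 61(1) = 1. So 4^(-1) ≡ -15 ≡ 46 (mod 61). Verify: 4 × 46 = 184 ≡ 1 (mod 61)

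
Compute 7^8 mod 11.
By repeated squaring mod 11: 7^{1}≡7, 7^{2}≡5, 7^{4}≡3, 7^{8}≡9. So 7^{8} ≡ 9 mod 11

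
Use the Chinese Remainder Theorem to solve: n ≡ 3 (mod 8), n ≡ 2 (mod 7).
M = 8 × 7 = 56. M₁ = 7, y₁ ≡ 7 (mod 8). M₂ = 8, y₂ ≡ 1 (mod 7). n = 3×7×7 + 2×8×1 ≡ 51 (mod 56)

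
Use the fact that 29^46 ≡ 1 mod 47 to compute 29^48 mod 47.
By Fermat: 29^{46} ≡ 1 mod 47. So 29^{48} = 29^{46} · 29^{2} ≡ 29^{2} ≡ 42 mod 47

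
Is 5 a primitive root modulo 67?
5^{22} ≡ 1 (mod 67) and 22 < 66, so ord_67(5) = 22 ≠ 66 and 5 is not a primitive root.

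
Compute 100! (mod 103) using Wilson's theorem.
(102)! = (100)! × (101) × (102) ≡ -1 (mod 103). So (100)! ≡ -1 × [(102)(101)]^(-1) ≡ 51 (mod 103)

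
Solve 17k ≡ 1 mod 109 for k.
Since 109 is prime, by Fermat 17^(-1) ≡ 17^{107} ≡ 77 mod 109. Verify: 17 × 77 = 1309 ≡ 1 mod 109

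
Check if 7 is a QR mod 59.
By Euler's criterion: 7^{29} ≡ 1 mod 59. Since this equals 1, 7 is a QR.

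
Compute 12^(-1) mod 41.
Since 41 is prime, by Fermat 12^(-1) ≡ 12^{39} ≡ 24 mod 41. Verify: 12 × 24 = 288 ≡ 1 mod 41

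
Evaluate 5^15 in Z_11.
Using Fermat: 5^{10} ≡ 1 mod 11. 15 ≡ 5 mod 10. So 5^{15} ≡ 5^{5} ≡ 1 mod 11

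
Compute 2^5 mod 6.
By repeated squaring (mod 6): 2^{1}≡2, 2^{2}≡4, 2^{4}≡4. Then 2^{5} = 2^{4+1} ≡ 4 × 2 ≡ 2 (mod 6)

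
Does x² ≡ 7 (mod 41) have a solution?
By Euler's criterion: 7^{20} ≡ 40 (mod 41). Since this equals -1 (≡ 40), 7 is not a QR.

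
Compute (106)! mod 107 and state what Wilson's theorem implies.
(106)! mod 107 = 106. Since this equals -1 (mod 107), Wilson confirms 107 is prime.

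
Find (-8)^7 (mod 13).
By repeated squaring (mod 13): (-8)^{1}≡5, (-8)^{2}≡12, (-8)^{4}≡1. Then (-8)^{7} = (-8)^{4+2+1} ≡ 1 × 12 × 5 ≡ 8 (mod 13)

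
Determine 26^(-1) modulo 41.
Since 41 is prime, by Fermat 26^(-1) ≡ 26^{39} ≡ 30 (mod 41). Verify: 26 × 30 = 780 ≡ 1 (mod 41)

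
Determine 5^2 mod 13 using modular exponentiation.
5^{2} = 25 ≡ 12 mod 13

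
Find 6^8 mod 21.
By repeated squaring mod 21: 6^{1}≡6, 6^{2}≡15, 6^{4}≡15, 6^{8}≡15. So 6^{8} ≡ 15 mod 21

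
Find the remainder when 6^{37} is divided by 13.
By Fermat: 6^{12} ≡ 1 (mod 13). 37 = 3×12 + 1. So 6^{37} ≡ 6^{1} ≡ 6 (mod 13)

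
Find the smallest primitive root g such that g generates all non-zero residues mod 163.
g = 2. For each prime q|162: 2^{81}≡162, 2^{54}≡104, none ≡ 1, so ord_163(2) = 162 and 2 is a primitive root.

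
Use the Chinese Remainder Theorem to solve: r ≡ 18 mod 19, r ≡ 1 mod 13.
M = 19 × 13 = 247. M₁ = 13, y₁ ≡ 3 mod 19. M₂ = 19, y₂ ≡ 11 mod 13. r = 18×13×3 + 1×19×11 ≡ 170 mod 247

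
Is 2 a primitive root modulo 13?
ord_13(2) divides 12. For each prime q|12: 2^{6}≡12, 2^{4}≡3, none ≡ 1. So 2 has order 12 and is a primitive root mod 13.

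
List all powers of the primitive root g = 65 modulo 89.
65^1, 65^2, ..., 65^{88} mod 89: [65, 42, 60, 73, 28, 40, 19, 78, 86, 72, 52, 87, 48, 5, 58, 32, 33, 9, 51, 22, 6, 34, 74, 4, 82, 79, 62, 25, 23, 71, 76, 45, 77, 21, 30, 81, 14, 20, 54, 39, 43, 36, 26, 88, 24, 47, 29, 16, 61, 49, 70, 11, 3, 17, 37, 2, 41, 84, 31, 57, 56, 80, 38, 67, 83, 55, 15, 85, 7, 10, 27, 64, 66, 18, 13, 44, 12, 68, 59, 8, 75, 69, 35, 50, 46, 53, 63, 1]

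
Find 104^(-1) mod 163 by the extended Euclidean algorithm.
Extended GCD: 104(58) + 163(-37) = 1. So 104^(-1) ≡ 58 mod 163. Verify: 104 × 58 = 6032 ≡ 1 mod 163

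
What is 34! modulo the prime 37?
(36)! = (34)! × (35) × (36) ≡ -1 (mod 37). So (34)! ≡ -1 × [(36)(35)]^(-1) ≡ 18 (mod 37)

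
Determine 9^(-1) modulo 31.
Since 31 is prime, by Fermat 9^(-1) ≡ 9^{29} ≡ 7 mod 31. Verify: 9 × 7 = 63 ≡ 1 mod 31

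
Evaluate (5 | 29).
(5/29) = 5^{14} mod 29 = 1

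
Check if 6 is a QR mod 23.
By Euler's criterion: 6^{11} ≡ 1 (mod 23). Since this equals 1, 6 is a QR.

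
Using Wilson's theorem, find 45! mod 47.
(46)! = (45)! × (46) ≡ -1 (mod 47). So (45)! ≡ -1 × (46)^(-1) ≡ (-1)×(-1) = 1 (mod 47)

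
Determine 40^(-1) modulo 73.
Since 73 is prime, by Fermat 40^(-1) ≡ 40^{71} ≡ 42 (mod 73). Verify: 40 × 42 = 1680 ≡ 1 (mod 73)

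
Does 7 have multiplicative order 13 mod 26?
Powers of 7 mod 26: 7^1≡7, 7^2≡23, 7^3≡5, 7^4≡9, 7^5≡11, 7^6≡25, 7^7≡19, 7^8≡3, 7^9≡21, 7^10≡17, 7^11≡15, 7^12≡1. Already 7^12≡1, so the order is 12 < 13. No, the actual order is 12.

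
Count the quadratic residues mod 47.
For prime 47, there are (p-1)/2 = (47-1)/2 = 23 quadratic residues (excluding 0).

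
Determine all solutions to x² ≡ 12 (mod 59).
The square roots of 12 mod 59 are 22 and 37. Verify: 22² = 484 ≡ 12 (mod 59)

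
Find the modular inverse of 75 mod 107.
Since 107 is prime, by Fermat 75^(-1) ≡ 75^{105} ≡ 10 mod 107. Verify: 75 × 10 = 750 ≡ 1 mod 107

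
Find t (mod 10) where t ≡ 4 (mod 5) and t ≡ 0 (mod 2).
M = 5 × 2 = 10. M₁ = 2, y₁ ≡ 3 (mod 5). M₂ = 5, y₂ ≡ 1 (mod 2). t = 4×2×3 + 0×5×1 ≡ 4 (mod 10)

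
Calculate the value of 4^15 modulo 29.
By repeated squaring mod 29: 4^{1}≡4, 4^{2}≡16, 4^{4}≡24, 4^{8}≡25. Then 4^{15} = 4^{8+4+2+1} ≡ 25 × 24 × 16 × 4 ≡ 4 mod 29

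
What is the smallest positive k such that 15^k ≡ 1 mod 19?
Powers of 15 mod 19: 15^1≡15, 15^2≡16, 15^3≡12, 15^4≡9, 15^5≡2, 15^6≡11, 15^7≡13, 15^8≡5, 15^9≡18, 15^10≡4, 15^11≡3, 15^12≡7, 15^13≡10, 15^14≡17, 15^15≡8, 15^16≡6, 15^17≡14, 15^18≡1. ord_19(15) = 18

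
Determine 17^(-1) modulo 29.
Since 29 is prime, by Fermat 17^(-1) ≡ 17^{27} ≡ 12 mod 29. Verify: 17 × 12 = 204 ≡ 1 mod 29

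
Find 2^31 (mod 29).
Using Fermat: 2^{28} ≡ 1 (mod 29). 31 ≡ 3 (mod 28). So 2^{31} ≡ 2^{3} ≡ 8 (mod 29)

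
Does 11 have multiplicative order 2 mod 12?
Powers of 11 mod 12: 11^1≡11, 11^2≡1. First k with 11^k≡1 is k=2. Yes, ord_12(11) = 2.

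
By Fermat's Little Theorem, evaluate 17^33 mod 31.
By Fermat: 17^{30} ≡ 1 mod 31. So 17^{33} = 17^{30} · 17^{3} ≡ 17^{3} ≡ 15 mod 31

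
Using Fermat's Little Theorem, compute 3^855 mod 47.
By Fermat: 3^{46} ≡ 1 mod 47. 855 ≡ 27 mod 46. So 3^{855} ≡ 3^{27} ≡ 34 mod 47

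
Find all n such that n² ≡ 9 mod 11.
The square roots of 9 mod 11 are 3 and 8. Verify: 3² = 9 ≡ 9 mod 11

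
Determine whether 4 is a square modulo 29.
By Euler's criterion: 4^{14} ≡ 1 (mod 29). Since this equals 1, 4 is a QR.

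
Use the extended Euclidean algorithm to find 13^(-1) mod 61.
Extended GCD: 13(-14) + 61(3) = 1. So 13^(-1) ≡ -14 ≡ 47 mod 61. Verify: 13 × 47 = 611 ≡ 1 mod 61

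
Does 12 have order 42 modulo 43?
ord_43(12) divides 42. For each prime q|42: 12^{21}≡42, 12^{14}≡36, 12^{6}≡21, none ≡ 1. So 12 has order 42 and is a primitive root mod 43.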